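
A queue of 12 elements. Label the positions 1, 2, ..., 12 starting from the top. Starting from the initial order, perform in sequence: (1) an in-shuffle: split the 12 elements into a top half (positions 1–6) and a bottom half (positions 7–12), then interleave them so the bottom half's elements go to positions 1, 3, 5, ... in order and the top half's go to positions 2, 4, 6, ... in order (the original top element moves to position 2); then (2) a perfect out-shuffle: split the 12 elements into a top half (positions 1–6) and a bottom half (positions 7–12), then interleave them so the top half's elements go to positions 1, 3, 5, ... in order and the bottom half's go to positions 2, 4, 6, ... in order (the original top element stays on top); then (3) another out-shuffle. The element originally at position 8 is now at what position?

9

Track the element from position 8 forward through each operation:
  after op 1 (in-shuffle): 8 → 3
  after op 2 (out-shuffle): 3 → 5
  after op 3 (out-shuffle): 5 → 9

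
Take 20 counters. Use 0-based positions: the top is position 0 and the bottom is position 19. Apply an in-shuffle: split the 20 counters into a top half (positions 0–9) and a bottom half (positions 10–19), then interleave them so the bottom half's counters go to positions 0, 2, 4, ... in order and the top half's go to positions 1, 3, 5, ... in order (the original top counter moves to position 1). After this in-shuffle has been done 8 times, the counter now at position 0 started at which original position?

15

Work backwards from position 0, undoing one in-shuffle at a time:
0 ← 10 ← 15 ← 7 ← 3 ← 1 ← 0 ← 10 ← 15
So the counter now at position 0 started at position 15.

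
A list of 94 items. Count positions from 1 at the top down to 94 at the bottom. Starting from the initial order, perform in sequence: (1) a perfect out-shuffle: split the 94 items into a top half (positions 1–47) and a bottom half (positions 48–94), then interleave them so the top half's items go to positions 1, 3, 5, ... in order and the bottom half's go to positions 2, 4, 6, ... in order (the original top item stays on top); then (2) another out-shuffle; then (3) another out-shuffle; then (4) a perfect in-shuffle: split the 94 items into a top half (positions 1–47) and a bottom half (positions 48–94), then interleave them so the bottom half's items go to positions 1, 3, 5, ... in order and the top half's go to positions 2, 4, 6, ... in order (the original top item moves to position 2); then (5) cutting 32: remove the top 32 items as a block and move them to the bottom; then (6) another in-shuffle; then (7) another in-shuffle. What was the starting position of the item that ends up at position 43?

Undo the operations in reverse order, starting from position 43:
  undo op 7 (in-shuffle, from bottom half): 43 ← 69
  undo op 6 (in-shuffle, from bottom half): 69 ← 82
  undo op 5 (cut 32): 82 ← 20
  undo op 4 (in-shuffle, from top half): 20 ← 10
  undo op 3 (out-shuffle, from bottom half): 10 ← 52
  undo op 2 (out-shuffle, from bottom half): 52 ← 73
  undo op 1 (out-shuffle, from top half): 73 ← 37
So the item at position 43 came from original position 37.

37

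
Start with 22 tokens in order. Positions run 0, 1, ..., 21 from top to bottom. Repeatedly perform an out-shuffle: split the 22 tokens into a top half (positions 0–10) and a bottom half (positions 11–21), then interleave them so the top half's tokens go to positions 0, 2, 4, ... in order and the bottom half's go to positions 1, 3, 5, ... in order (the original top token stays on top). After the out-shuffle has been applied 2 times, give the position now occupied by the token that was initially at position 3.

Track the token's position through each out-shuffle:
3 → 6 → 12

12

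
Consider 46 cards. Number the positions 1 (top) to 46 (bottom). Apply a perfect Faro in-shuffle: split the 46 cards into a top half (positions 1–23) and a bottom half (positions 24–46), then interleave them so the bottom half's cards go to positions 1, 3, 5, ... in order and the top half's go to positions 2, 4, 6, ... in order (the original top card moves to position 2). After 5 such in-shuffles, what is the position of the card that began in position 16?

Track the card's position through each in-shuffle:
16 → 32 → 17 → 34 → 21 → 42

42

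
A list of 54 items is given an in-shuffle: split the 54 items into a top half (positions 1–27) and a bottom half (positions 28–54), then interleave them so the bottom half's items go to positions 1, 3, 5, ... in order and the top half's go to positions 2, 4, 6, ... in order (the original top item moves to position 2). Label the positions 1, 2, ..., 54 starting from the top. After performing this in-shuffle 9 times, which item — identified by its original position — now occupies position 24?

37

Work backwards from position 24, undoing one in-shuffle at a time:
24 ← 12 ← 6 ← 3 ← 29 ← 42 ← 21 ← 38 ← 19 ← 37
So the item now at position 24 started at position 37.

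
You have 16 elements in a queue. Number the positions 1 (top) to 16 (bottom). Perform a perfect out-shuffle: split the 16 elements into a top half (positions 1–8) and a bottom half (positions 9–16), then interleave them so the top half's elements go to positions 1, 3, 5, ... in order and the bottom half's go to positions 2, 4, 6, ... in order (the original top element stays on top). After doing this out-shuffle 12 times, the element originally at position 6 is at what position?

6

Track the element's position through each out-shuffle:
6 → 11 → 6 → 11 → 6 → 11 → 6 → 11 → 6 → 11 → 6 → 11 → 6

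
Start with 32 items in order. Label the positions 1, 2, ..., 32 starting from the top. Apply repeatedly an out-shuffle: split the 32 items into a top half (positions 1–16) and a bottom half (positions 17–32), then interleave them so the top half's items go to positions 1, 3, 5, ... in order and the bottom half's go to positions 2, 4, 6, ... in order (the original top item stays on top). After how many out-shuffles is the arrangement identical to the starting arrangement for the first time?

5

The out-shuffle permutes the 32 positions with cycle lengths [1, 1, 5, 5, 5, 5, 5, 5].
Every item is home exactly when every cycle has completed a whole number of laps, i.e. after lcm(1, 5) = 5 out-shuffles.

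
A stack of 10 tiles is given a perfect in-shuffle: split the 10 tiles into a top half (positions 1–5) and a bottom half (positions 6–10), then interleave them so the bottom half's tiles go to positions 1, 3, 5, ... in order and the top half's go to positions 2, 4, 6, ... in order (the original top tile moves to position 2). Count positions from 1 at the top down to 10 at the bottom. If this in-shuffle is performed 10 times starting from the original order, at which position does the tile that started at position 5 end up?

5

Track the tile's position through each in-shuffle:
5 → 10 → 9 → 7 → 3 → 6 → 1 → 2 → 4 → 8 → 5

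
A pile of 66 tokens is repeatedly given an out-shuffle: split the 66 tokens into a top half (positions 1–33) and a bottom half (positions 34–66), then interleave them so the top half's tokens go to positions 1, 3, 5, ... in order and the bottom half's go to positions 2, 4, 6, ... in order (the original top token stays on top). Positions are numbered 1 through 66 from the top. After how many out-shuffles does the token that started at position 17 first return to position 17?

Follow position 17 under repeated out-shuffles:
17 → 33 → 65 → 64 → 62 → 58 → 50 → 34 → 2 → 3 → 5 → 9 → 17
It first returns after 12 out-shuffles.

12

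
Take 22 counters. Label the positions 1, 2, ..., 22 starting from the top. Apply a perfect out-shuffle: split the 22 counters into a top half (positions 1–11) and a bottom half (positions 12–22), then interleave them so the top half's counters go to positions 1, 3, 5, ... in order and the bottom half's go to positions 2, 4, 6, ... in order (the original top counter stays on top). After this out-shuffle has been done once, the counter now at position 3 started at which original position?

Work backwards from position 3, undoing one out-shuffle at a time:
3 ← 2
So the counter now at position 3 started at position 2.

2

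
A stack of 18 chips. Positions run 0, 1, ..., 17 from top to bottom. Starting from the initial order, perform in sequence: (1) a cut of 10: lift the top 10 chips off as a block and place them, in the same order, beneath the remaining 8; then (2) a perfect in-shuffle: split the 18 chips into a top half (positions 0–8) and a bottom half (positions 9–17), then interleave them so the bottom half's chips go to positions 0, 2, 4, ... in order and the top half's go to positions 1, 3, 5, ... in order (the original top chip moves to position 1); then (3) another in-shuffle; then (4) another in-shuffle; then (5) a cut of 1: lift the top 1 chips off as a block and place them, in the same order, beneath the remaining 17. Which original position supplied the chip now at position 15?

Undo the operations in reverse order, starting from position 15:
  undo op 5 (cut 1): 15 ← 16
  undo op 4 (in-shuffle, from bottom half): 16 ← 17
  undo op 3 (in-shuffle, from top half): 17 ← 8
  undo op 2 (in-shuffle, from bottom half): 8 ← 13
  undo op 1 (cut 10): 13 ← 5
So the chip at position 15 came from original position 5.

5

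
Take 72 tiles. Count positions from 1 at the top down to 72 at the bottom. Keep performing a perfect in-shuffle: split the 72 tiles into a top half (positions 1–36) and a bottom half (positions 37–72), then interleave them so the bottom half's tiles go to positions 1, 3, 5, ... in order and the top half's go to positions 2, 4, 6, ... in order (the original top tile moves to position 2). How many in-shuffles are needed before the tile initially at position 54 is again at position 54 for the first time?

9

Follow position 54 under repeated in-shuffles:
54 → 35 → 70 → 67 → 61 → 49 → 25 → 50 → 27 → 54
It first returns after 9 in-shuffles.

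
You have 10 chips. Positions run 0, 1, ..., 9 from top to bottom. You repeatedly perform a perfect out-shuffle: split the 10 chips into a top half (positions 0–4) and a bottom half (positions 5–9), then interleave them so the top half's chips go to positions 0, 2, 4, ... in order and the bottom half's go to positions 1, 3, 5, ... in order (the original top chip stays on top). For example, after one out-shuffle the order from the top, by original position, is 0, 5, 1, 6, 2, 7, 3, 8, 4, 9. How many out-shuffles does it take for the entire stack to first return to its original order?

The out-shuffle permutes the 10 positions with cycle lengths [1, 1, 2, 6].
Every chip is home exactly when every cycle has completed a whole number of laps, i.e. after lcm(1, 2, 6) = 6 out-shuffles.

6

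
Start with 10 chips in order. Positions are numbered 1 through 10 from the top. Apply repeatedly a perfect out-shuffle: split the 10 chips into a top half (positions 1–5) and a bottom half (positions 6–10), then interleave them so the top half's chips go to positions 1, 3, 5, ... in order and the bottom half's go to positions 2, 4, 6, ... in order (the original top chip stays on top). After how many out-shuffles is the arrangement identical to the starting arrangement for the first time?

6

The out-shuffle permutes the 10 positions with cycle lengths [1, 1, 2, 6].
Every chip is home exactly when every cycle has completed a whole number of laps, i.e. after lcm(1, 2, 6) = 6 out-shuffles.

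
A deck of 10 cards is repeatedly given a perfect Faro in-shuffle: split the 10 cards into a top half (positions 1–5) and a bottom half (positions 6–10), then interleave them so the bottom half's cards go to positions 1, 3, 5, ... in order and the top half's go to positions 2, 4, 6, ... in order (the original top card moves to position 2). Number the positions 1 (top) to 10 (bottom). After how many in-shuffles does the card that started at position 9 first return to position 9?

Follow position 9 under repeated in-shuffles:
9 → 7 → 3 → 6 → 1 → 2 → 4 → 8 → 5 → 10 → 9
It first returns after 10 in-shuffles.

10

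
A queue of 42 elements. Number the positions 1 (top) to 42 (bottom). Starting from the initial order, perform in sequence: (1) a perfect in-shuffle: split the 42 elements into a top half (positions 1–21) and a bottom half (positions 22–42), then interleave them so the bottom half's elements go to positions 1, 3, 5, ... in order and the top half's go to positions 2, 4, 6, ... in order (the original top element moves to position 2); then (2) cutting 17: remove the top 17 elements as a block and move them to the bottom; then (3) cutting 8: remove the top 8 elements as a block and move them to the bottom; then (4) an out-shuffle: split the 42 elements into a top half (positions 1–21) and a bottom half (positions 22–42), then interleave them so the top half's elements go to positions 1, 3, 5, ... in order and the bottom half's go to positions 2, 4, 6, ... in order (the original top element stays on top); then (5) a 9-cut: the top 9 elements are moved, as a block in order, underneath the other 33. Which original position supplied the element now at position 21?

31

Undo the operations in reverse order, starting from position 21:
  undo op 5 (cut 9): 21 ← 30
  undo op 4 (out-shuffle, from bottom half): 30 ← 36
  undo op 3 (cut 8): 36 ← 2
  undo op 2 (cut 17): 2 ← 19
  undo op 1 (in-shuffle, from bottom half): 19 ← 31
So the element at position 21 came from original position 31.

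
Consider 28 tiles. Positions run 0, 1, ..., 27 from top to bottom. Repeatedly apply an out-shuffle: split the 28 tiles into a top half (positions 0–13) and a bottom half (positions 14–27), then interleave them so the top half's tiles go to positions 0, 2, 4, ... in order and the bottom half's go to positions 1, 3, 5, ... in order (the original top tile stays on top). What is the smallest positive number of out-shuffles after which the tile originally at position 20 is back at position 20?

18

Follow position 20 under repeated out-shuffles:
20 → 13 → 26 → 25 → 23 → 19 → 11 → 22 → 17 → 7 → 14 → 1 → 2 → 4 → 8 → 16 → 5 → 10 → 20
It first returns after 18 out-shuffles.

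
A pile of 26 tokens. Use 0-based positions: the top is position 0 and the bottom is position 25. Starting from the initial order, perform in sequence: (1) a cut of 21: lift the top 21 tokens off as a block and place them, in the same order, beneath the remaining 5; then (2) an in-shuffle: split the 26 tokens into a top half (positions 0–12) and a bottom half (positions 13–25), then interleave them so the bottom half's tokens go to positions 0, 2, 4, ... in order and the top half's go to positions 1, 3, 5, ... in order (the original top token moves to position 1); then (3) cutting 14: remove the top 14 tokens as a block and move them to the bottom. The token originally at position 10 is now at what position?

Track the token from position 10 forward through each operation:
  after op 1 (cut 21): 10 → 15
  after op 2 (in-shuffle): 15 → 4
  after op 3 (cut 14): 4 → 16

16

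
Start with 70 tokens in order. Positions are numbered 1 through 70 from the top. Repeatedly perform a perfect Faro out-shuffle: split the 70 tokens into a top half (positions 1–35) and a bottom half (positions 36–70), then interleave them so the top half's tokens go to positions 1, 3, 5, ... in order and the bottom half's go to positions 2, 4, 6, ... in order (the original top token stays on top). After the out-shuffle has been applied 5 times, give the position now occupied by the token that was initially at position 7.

Track the token's position through each out-shuffle:
7 → 13 → 25 → 49 → 28 → 55

55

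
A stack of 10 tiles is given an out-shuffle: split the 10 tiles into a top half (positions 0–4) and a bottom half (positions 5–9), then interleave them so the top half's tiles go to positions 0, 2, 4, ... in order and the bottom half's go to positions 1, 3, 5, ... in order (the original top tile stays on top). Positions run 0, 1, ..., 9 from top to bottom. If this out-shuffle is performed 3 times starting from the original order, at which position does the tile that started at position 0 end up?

0

Position 0 is a fixed point of every out-shuffle, so the tile never moves.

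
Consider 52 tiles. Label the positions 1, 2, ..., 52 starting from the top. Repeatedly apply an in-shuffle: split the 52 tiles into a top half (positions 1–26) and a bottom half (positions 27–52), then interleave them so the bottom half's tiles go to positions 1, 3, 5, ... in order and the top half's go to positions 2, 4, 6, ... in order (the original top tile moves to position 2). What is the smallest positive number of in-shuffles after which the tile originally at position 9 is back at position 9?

52

Follow position 9 under repeated in-shuffles:
9 → 18 → 36 → 19 → 38 → 23 → 46 → 39 → ... → 9 (length 52)
It first returns after 52 in-shuffles.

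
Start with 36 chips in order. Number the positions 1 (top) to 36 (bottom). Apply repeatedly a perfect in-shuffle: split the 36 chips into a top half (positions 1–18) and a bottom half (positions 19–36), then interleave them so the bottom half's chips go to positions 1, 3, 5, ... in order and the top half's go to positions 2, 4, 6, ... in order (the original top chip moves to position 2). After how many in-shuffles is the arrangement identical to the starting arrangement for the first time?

36

The in-shuffle permutes the 36 positions with cycle lengths [36].
Every chip is home exactly when every cycle has completed a whole number of laps, i.e. after lcm(36) = 36 in-shuffles.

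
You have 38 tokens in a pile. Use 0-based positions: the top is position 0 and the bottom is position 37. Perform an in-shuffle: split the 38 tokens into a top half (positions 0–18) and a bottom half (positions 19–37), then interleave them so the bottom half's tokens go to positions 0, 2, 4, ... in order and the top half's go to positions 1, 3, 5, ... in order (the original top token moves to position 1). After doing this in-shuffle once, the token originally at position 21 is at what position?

Track the token's position through each in-shuffle:
21 → 4

4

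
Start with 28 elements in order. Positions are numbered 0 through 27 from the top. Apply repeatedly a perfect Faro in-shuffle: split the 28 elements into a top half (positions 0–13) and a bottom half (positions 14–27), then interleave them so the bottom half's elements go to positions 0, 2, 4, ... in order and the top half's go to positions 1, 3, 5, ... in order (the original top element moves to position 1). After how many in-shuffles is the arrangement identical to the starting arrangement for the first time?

The in-shuffle permutes the 28 positions with cycle lengths [28].
Every element is home exactly when every cycle has completed a whole number of laps, i.e. after lcm(28) = 28 in-shuffles.

28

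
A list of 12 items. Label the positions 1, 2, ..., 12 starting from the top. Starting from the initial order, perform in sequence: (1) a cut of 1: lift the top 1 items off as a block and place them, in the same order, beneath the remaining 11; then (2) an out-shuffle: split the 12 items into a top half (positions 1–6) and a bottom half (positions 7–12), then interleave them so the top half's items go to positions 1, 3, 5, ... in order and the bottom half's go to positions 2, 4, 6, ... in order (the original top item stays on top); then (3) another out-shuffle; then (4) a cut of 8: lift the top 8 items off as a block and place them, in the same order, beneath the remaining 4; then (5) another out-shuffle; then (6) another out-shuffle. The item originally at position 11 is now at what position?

Track the item from position 11 forward through each operation:
  after op 1 (cut 1): 11 → 10
  after op 2 (out-shuffle): 10 → 8
  after op 3 (out-shuffle): 8 → 4
  after op 4 (cut 8): 4 → 8
  after op 5 (out-shuffle): 8 → 4
  after op 6 (out-shuffle): 4 → 7

7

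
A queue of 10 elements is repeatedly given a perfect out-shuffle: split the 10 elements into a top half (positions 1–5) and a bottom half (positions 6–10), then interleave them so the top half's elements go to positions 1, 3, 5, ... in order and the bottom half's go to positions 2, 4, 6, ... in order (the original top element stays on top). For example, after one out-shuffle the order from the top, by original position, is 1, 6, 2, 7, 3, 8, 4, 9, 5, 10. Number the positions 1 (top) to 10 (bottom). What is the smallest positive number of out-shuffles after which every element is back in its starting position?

6

The out-shuffle permutes the 10 positions with cycle lengths [1, 1, 2, 6].
Every element is home exactly when every cycle has completed a whole number of laps, i.e. after lcm(1, 2, 6) = 6 out-shuffles.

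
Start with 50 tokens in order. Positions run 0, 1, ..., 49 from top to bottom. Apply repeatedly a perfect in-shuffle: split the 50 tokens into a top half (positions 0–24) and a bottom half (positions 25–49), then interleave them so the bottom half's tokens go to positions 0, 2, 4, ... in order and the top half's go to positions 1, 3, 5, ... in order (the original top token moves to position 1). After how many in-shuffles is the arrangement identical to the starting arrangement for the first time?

8

The in-shuffle permutes the 50 positions with cycle lengths [2, 8, 8, 8, 8, 8, 8].
Every token is home exactly when every cycle has completed a whole number of laps, i.e. after lcm(2, 8) = 8 in-shuffles.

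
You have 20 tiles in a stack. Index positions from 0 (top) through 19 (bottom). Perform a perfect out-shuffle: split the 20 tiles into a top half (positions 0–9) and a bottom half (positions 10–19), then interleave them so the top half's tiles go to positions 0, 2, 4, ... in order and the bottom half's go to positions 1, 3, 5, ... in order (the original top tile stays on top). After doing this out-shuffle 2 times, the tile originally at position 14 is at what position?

18

Track the tile's position through each out-shuffle:
14 → 9 → 18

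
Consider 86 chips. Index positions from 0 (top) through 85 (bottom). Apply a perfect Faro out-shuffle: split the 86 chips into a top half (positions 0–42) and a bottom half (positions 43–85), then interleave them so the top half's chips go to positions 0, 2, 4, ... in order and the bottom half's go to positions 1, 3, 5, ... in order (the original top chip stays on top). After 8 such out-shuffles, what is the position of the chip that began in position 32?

Track the chip's position through each out-shuffle:
32 → 64 → 43 → 1 → 2 → 4 → 8 → 16 → 32

32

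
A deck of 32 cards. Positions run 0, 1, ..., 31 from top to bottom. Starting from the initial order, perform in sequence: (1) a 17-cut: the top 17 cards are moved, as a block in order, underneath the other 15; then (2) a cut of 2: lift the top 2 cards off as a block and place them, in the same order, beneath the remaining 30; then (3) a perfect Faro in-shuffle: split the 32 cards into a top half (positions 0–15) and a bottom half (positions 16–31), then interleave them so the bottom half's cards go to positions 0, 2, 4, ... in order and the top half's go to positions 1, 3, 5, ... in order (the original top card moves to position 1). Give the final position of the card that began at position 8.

Track the card from position 8 forward through each operation:
  after op 1 (cut 17): 8 → 23
  after op 2 (cut 2): 23 → 21
  after op 3 (in-shuffle): 21 → 10

10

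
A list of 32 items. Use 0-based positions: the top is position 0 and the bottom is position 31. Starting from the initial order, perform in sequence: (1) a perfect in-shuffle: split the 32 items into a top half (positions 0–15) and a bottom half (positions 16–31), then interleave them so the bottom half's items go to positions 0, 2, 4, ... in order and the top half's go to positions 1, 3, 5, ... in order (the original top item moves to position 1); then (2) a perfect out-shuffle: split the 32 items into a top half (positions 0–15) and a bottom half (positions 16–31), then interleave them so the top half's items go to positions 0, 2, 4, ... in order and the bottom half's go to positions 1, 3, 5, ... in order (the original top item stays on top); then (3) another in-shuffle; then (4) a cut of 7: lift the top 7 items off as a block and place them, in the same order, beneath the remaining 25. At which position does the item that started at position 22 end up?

9

Track the item from position 22 forward through each operation:
  after op 1 (in-shuffle): 22 → 12
  after op 2 (out-shuffle): 12 → 24
  after op 3 (in-shuffle): 24 → 16
  after op 4 (cut 7): 16 → 9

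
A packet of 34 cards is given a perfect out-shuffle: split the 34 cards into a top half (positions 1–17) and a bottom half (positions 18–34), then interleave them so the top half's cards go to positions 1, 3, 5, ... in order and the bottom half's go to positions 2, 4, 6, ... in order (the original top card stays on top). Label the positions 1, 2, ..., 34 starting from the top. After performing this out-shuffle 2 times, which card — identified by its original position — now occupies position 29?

Work backwards from position 29, undoing one out-shuffle at a time:
29 ← 15 ← 8
So the card now at position 29 started at position 8.

8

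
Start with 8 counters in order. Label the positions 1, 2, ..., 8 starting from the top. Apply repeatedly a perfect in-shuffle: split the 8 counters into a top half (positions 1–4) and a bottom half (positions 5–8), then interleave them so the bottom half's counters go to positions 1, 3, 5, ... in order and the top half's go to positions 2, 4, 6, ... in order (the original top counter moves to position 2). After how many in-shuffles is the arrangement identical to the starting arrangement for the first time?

The in-shuffle permutes the 8 positions with cycle lengths [2, 6].
Every counter is home exactly when every cycle has completed a whole number of laps, i.e. after lcm(2, 6) = 6 in-shuffles.

6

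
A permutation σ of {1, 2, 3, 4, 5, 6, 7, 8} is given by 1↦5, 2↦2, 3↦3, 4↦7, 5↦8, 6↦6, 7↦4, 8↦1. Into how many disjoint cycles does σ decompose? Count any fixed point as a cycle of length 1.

5

Cycle decomposition: (1 5 8) (2) (3) (4 7) (6).
5 cycles.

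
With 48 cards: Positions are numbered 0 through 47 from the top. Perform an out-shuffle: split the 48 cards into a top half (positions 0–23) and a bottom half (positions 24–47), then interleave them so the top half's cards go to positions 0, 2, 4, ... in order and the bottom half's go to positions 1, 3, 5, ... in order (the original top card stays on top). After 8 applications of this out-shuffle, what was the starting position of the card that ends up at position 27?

Work backwards from position 27, undoing one out-shuffle at a time:
27 ← 37 ← 42 ← 21 ← 34 ← 17 ← 32 ← 16 ← 8
So the card now at position 27 started at position 8.

8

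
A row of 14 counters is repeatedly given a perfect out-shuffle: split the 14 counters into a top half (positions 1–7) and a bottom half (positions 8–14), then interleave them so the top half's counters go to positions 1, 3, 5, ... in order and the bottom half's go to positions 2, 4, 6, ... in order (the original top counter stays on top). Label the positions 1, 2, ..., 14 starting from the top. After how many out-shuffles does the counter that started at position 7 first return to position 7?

Follow position 7 under repeated out-shuffles:
7 → 13 → 12 → 10 → 6 → 11 → 8 → 2 → 3 → 5 → 9 → 4 → 7
It first returns after 12 out-shuffles.

12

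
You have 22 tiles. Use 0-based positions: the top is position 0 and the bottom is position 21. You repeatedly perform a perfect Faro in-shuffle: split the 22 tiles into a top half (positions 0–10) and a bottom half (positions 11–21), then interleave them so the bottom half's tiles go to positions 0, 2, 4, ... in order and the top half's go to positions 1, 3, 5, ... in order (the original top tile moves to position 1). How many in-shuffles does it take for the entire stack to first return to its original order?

11

The in-shuffle permutes the 22 positions with cycle lengths [11, 11].
Every tile is home exactly when every cycle has completed a whole number of laps, i.e. after lcm(11) = 11 in-shuffles.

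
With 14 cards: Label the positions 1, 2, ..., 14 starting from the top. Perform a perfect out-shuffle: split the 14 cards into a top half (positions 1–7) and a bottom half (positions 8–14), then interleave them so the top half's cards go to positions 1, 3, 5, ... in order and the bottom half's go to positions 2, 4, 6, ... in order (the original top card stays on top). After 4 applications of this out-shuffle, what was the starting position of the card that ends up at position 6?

Work backwards from position 6, undoing one out-shuffle at a time:
6 ← 10 ← 12 ← 13 ← 7
So the card now at position 6 started at position 7.

7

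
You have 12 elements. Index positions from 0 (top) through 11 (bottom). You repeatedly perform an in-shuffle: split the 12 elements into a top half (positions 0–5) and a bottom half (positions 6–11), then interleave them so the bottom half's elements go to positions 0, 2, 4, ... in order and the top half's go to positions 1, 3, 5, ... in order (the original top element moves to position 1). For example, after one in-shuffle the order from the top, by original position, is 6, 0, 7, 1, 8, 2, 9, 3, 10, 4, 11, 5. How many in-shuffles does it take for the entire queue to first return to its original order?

12

The in-shuffle permutes the 12 positions with cycle lengths [12].
Every element is home exactly when every cycle has completed a whole number of laps, i.e. after lcm(12) = 12 in-shuffles.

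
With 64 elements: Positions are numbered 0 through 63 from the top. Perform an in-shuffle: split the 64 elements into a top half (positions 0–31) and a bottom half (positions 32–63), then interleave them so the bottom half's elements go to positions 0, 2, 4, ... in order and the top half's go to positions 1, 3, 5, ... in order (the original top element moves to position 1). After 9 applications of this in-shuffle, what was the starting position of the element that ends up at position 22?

53

Work backwards from position 22, undoing one in-shuffle at a time:
22 ← 43 ← 21 ← 10 ← 37 ← 18 ← 41 ← 20 ← 42 ← 53
So the element now at position 22 started at position 53.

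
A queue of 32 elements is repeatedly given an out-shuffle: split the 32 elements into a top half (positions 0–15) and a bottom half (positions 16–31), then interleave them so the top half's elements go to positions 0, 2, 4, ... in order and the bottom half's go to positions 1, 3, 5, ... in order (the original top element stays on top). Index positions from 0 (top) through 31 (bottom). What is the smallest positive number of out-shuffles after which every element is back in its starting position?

5

The out-shuffle permutes the 32 positions with cycle lengths [1, 1, 5, 5, 5, 5, 5, 5].
Every element is home exactly when every cycle has completed a whole number of laps, i.e. after lcm(1, 5) = 5 out-shuffles.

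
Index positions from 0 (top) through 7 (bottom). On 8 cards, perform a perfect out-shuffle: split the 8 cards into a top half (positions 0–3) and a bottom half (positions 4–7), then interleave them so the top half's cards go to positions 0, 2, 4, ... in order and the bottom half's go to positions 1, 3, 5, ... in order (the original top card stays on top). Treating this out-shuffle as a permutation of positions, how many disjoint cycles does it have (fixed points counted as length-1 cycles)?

4

Trace each unvisited position around until it returns:
(0) (1 2 4) (3 6 5) (7)
4 cycles in total.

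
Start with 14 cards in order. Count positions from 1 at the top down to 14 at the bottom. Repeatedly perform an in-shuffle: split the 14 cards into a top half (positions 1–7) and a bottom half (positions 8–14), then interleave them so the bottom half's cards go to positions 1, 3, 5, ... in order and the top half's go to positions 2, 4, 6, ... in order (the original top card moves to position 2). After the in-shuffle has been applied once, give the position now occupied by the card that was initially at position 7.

Track the card's position through each in-shuffle:
7 → 14

14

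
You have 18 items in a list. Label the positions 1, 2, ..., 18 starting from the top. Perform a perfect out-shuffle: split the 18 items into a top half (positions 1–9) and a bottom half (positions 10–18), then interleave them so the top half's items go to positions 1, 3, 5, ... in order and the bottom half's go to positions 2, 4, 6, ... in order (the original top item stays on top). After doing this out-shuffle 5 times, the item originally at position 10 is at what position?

Track the item's position through each out-shuffle:
10 → 2 → 3 → 5 → 9 → 17

17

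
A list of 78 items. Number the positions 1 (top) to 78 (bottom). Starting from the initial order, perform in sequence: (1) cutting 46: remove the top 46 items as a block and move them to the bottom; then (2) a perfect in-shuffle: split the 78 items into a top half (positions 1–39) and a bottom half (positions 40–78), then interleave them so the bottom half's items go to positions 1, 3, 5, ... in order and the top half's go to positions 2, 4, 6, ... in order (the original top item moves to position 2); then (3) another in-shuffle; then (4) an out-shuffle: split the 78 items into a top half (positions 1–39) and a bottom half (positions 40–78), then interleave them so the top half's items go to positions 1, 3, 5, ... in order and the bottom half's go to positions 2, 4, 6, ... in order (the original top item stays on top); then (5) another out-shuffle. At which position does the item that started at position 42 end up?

2

Track the item from position 42 forward through each operation:
  after op 1 (cut 46): 42 → 74
  after op 2 (in-shuffle): 74 → 69
  after op 3 (in-shuffle): 69 → 59
  after op 4 (out-shuffle): 59 → 40
  after op 5 (out-shuffle): 40 → 2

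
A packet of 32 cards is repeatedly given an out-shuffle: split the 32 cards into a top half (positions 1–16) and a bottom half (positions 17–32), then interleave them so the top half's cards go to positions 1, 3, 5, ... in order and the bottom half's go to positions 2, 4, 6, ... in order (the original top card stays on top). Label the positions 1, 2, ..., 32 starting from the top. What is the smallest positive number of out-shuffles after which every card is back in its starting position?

The out-shuffle permutes the 32 positions with cycle lengths [1, 1, 5, 5, 5, 5, 5, 5].
Every card is home exactly when every cycle has completed a whole number of laps, i.e. after lcm(1, 5) = 5 out-shuffles.

5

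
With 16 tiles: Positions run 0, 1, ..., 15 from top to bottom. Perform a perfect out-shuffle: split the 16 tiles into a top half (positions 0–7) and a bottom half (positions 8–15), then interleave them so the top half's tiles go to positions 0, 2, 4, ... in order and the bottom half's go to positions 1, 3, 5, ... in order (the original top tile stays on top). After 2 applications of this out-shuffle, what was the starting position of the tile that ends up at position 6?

Work backwards from position 6, undoing one out-shuffle at a time:
6 ← 3 ← 9
So the tile now at position 6 started at position 9.

9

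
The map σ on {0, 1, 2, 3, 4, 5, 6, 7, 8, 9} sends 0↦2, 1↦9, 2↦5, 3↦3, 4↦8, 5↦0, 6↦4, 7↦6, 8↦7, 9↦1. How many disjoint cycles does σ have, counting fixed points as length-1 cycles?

4

Cycle decomposition: (0 2 5) (1 9) (3) (4 8 7 6).
4 cycles.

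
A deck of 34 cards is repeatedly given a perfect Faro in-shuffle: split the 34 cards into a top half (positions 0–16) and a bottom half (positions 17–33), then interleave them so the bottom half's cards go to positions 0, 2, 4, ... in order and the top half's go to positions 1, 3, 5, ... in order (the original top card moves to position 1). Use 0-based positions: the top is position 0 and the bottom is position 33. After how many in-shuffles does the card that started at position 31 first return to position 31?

12

Follow position 31 under repeated in-shuffles:
31 → 28 → 22 → 10 → 21 → 8 → 17 → 0 → 1 → 3 → 7 → 15 → 31
It first returns after 12 in-shuffles.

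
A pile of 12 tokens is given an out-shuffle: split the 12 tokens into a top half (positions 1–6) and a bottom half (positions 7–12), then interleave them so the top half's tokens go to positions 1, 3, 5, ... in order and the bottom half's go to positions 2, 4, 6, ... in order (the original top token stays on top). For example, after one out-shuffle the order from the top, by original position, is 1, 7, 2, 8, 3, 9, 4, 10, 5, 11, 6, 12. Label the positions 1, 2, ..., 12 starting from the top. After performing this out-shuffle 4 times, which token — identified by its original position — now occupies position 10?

5

Work backwards from position 10, undoing one out-shuffle at a time:
10 ← 11 ← 6 ← 9 ← 5
So the token now at position 10 started at position 5.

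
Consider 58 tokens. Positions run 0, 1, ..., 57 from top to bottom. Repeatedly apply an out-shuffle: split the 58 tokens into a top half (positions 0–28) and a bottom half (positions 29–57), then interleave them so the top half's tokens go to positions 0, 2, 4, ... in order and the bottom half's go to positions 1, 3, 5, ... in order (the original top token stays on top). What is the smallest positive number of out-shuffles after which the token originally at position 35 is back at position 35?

Follow position 35 under repeated out-shuffles:
35 → 13 → 26 → 52 → 47 → 37 → 17 → 34 → 11 → 22 → 44 → 31 → 5 → 10 → 20 → 40 → 23 → 46 → 35
It first returns after 18 out-shuffles.

18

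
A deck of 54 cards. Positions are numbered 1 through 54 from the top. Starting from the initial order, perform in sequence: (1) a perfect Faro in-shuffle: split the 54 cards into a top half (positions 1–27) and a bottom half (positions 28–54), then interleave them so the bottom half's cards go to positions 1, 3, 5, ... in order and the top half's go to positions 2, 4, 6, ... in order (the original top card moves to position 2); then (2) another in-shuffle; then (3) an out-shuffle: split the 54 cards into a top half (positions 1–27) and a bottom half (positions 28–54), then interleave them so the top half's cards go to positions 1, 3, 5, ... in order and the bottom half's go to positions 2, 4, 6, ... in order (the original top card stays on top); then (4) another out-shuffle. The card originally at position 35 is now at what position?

Track the card from position 35 forward through each operation:
  after op 1 (in-shuffle): 35 → 15
  after op 2 (in-shuffle): 15 → 30
  after op 3 (out-shuffle): 30 → 6
  after op 4 (out-shuffle): 6 → 11

11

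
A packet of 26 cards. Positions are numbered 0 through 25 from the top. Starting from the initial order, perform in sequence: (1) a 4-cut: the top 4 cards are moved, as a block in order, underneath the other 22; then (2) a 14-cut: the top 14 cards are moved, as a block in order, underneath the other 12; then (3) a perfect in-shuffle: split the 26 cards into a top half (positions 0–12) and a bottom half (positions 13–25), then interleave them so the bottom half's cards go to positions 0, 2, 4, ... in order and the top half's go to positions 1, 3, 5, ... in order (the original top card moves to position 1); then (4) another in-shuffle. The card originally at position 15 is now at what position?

14

Track the card from position 15 forward through each operation:
  after op 1 (cut 4): 15 → 11
  after op 2 (cut 14): 11 → 23
  after op 3 (in-shuffle): 23 → 20
  after op 4 (in-shuffle): 20 → 14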